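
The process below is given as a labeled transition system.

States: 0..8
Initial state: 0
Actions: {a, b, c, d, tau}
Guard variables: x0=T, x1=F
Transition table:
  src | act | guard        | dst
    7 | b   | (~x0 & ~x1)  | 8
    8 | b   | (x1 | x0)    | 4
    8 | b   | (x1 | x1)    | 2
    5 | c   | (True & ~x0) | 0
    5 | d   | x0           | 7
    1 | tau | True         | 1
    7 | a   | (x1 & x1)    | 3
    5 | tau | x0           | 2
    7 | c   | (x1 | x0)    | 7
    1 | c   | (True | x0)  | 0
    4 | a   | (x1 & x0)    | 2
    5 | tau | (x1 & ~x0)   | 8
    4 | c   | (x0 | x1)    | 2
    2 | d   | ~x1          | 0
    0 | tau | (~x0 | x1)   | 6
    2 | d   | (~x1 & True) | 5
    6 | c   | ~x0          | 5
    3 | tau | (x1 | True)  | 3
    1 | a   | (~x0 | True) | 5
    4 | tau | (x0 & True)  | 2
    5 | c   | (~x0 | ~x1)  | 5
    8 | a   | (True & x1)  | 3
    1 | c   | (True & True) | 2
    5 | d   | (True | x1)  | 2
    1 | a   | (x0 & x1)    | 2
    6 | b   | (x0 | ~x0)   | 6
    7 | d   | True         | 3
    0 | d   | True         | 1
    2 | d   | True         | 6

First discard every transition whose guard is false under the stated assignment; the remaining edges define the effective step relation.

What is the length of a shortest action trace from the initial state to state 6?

Breadth-first toward 6:
  L0 = {0}
  L1 = {1}
  L2 = {2,5}
  L3 = {6,7}
first hit 6 at d=3 via d·c·d

Answer: 3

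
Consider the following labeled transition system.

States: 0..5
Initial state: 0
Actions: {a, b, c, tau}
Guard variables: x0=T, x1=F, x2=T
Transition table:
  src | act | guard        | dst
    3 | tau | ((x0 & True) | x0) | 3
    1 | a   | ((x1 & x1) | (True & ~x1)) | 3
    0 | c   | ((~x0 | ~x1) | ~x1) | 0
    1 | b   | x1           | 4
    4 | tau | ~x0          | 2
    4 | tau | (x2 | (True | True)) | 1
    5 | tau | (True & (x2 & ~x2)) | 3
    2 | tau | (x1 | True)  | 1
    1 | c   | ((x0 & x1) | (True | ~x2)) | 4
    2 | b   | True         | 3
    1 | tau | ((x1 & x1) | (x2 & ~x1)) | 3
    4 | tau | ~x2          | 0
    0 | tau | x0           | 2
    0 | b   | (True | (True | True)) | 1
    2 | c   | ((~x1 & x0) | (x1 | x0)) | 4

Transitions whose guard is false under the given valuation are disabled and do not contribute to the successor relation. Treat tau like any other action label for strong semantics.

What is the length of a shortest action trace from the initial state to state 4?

BFS to 4:
  Layer 0: {0}
  Layer 1: {1,2}
  Layer 2: {3,4}
first hit 4 at d=2 via b·c

Answer: 2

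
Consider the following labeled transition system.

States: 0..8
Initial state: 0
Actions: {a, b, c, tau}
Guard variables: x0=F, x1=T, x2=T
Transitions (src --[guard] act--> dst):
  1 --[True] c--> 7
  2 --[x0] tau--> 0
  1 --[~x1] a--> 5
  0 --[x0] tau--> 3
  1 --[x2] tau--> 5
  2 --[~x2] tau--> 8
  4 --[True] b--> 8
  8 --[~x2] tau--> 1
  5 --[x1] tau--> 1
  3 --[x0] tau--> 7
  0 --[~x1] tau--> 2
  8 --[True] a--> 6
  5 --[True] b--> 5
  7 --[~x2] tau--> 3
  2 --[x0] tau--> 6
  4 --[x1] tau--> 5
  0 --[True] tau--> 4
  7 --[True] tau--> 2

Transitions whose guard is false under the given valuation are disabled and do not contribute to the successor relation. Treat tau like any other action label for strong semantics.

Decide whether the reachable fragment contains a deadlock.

R = {0,1,2,4,5,6,7,8}
  0: tau→4  [1 out]
  1: c→7  tau→5  [2 out]
  2: ∅  [deadlock]
  4: b→8  tau→5  [2 out]
  5: b→5  tau→1  [2 out]
  6: ∅  [deadlock]
  7: tau→2  [1 out]
  8: a→6  [1 out]
Path to 2: tau·tau·tau·c·tau

Answer: DEADLOCK at state 2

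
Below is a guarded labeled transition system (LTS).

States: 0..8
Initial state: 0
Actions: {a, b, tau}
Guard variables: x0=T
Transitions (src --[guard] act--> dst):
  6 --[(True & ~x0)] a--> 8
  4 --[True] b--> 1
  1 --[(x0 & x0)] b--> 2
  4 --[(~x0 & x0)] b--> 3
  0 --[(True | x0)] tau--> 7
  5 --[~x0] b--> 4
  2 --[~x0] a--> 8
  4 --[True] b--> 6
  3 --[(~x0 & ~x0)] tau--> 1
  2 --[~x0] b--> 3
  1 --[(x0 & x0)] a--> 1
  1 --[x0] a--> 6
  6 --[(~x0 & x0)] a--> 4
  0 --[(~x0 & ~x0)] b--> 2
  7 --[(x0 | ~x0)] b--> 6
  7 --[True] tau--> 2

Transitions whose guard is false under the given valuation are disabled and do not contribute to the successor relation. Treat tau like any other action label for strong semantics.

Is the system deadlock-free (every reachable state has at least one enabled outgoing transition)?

Reachable = {0,2,6,7}
  0: tau→7  [1 exit(s)]
  2: ∅  [deadlock]
  6: ∅  [deadlock]
  7: b→6  tau→2  [2 exit(s)]
Path to 2: tau·tau

Answer: DEADLOCK at state 2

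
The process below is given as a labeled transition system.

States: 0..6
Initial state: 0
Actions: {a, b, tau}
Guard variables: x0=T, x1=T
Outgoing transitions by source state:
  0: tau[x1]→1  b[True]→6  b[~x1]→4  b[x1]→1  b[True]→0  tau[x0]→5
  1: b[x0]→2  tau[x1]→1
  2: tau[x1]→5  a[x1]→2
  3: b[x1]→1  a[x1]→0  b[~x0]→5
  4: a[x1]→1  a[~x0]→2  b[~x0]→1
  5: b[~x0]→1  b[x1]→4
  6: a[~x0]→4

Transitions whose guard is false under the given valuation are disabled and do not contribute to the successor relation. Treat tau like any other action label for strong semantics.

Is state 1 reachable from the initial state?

Answer: REACHABLE

Trace:
Guard filter leaves 13 enabled edge(s).
Layer 0: {0}
Layer 1: {1,5,6}  now seen {0,1,5,6}
Layer 2: {2,4}  now seen {0,1,2,4,5,6}
R = {0,1,2,4,5,6}
trace reaching 1: tau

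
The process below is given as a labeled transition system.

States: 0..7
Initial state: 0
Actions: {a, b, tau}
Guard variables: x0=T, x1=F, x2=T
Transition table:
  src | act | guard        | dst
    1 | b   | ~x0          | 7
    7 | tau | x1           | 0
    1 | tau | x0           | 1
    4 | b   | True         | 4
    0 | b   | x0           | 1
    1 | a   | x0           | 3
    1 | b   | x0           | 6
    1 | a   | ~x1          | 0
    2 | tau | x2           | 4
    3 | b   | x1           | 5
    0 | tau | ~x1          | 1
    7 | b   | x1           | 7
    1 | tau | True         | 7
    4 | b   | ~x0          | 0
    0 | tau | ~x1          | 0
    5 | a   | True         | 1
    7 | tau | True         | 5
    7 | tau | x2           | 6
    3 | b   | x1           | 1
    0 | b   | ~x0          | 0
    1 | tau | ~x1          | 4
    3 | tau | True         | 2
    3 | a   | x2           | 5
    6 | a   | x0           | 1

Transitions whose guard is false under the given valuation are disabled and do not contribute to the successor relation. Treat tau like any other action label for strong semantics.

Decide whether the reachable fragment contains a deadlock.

R = {0,1,2,3,4,5,6,7}
  0: b→1  tau→0  tau→1  [3 out]
  1: a→0  a→3  b→6  tau→1  tau→4  tau→7  [6 out]
  2: tau→4  [1 out]
  3: a→5  tau→2  [2 out]
  4: b→4  [1 out]
  5: a→1  [1 out]
  6: a→1  [1 out]
  7: tau→5  tau→6  [2 out]

Answer: DEADLOCK-FREE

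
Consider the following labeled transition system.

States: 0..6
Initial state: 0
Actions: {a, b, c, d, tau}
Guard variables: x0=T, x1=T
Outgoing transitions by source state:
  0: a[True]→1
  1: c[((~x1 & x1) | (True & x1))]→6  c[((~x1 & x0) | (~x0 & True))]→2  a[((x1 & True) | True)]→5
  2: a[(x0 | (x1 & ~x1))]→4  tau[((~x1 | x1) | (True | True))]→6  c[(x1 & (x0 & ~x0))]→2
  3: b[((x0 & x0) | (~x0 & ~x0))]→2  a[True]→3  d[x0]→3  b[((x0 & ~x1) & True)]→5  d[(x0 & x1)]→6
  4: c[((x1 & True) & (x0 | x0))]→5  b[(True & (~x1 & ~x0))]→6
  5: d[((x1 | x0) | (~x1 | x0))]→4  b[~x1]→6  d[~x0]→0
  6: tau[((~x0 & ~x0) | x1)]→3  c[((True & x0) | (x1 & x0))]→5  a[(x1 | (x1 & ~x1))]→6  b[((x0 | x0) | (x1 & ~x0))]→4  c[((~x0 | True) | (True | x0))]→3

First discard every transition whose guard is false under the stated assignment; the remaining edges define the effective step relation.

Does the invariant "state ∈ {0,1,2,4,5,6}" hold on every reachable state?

Inv-set: {0,1,2,4,5,6}
Reach set: {0,1,2,3,4,5,6}
  0: ✓
  1: ✓
  2: ✓
  3: VIOLATES
  4: ✓
  5: ✓
  6: ✓
counterexample path to 3: a·c·tau

Answer: INVARIANT VIOLATED at state 3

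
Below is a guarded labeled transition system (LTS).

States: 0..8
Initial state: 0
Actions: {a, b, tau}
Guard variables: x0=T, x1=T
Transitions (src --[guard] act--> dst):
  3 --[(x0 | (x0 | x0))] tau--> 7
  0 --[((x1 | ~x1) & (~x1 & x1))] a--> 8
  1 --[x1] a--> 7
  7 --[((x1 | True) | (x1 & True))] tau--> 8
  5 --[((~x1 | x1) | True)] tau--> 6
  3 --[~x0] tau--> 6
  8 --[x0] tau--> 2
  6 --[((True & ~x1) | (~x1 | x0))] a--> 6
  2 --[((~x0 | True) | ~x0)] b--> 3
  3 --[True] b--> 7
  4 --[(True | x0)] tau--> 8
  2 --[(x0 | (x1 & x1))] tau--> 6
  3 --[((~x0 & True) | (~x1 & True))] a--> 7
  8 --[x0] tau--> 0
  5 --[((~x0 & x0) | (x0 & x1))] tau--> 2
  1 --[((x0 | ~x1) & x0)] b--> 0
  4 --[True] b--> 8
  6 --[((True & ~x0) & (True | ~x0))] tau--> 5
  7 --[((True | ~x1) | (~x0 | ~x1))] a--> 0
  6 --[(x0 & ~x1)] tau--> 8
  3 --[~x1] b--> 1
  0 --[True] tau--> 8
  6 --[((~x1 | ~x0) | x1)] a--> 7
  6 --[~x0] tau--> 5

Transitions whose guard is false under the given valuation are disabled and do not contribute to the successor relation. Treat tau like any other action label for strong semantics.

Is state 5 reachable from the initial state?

Answer: UNREACHABLE

Trace:
17 transition(s) survive guard evaluation.
depth 0: {0}
depth 1: {8}  cumulative {0,8}
depth 2: {2}  cumulative {0,2,8}
depth 3: {3,6}  cumulative {0,2,3,6,8}
depth 4: {7}  cumulative {0,2,3,6,7,8}
Reachable = {0,2,3,6,7,8}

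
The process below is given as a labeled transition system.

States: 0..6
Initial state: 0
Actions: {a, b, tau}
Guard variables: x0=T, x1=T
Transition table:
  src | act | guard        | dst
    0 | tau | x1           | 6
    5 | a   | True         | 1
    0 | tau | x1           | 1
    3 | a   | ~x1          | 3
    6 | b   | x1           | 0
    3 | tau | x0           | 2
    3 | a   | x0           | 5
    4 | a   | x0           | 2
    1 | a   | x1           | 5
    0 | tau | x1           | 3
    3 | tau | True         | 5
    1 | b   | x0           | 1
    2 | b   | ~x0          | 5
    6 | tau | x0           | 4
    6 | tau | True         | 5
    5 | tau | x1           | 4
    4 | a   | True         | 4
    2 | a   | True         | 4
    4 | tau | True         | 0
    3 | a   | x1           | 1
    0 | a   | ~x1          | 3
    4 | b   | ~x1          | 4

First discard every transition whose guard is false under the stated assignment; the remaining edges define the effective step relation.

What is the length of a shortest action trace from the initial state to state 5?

Layered search for 5:
  Layer 0: {0}
  Layer 1: {1,3,6}
  Layer 2: {2,4,5}
first hit 5 at d=2 via tau·a

Answer: 2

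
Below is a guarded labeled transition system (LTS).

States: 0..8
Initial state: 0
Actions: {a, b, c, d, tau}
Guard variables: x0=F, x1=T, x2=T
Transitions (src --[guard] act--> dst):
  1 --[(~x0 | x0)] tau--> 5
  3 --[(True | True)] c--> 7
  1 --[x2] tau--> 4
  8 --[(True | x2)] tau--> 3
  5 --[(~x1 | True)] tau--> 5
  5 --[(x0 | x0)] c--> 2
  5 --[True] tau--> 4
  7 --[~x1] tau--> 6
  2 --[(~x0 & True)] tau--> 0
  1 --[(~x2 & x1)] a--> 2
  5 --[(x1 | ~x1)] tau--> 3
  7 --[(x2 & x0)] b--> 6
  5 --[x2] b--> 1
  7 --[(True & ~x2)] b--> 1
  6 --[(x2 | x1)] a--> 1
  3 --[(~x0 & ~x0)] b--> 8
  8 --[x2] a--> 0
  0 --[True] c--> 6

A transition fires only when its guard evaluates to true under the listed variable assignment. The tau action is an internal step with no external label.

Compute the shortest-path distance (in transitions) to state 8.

Answer: 5

Analysis:
BFS to 8:
  depth 0: {0}
  depth 1: {6}
  depth 2: {1}
  depth 3: {4,5}
  depth 4: {3}
  depth 5: {7,8}
first hit 8 at d=5 via c·a·tau·tau·b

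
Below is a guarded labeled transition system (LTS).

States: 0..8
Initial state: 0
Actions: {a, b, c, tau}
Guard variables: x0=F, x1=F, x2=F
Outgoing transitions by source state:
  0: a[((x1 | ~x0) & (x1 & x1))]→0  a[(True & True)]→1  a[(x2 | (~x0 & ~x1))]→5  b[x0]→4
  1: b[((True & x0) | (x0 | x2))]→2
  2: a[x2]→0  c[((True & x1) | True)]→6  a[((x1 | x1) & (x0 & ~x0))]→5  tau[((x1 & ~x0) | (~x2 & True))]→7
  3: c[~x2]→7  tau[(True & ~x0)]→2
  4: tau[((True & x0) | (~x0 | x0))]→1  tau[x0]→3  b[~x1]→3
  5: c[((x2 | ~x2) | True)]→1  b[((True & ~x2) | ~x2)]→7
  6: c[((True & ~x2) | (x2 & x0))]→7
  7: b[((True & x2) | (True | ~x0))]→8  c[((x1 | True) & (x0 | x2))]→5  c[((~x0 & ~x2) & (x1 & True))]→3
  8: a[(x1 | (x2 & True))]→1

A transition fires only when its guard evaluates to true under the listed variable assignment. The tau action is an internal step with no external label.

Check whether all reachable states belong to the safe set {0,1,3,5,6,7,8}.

Inv-set: {0,1,3,5,6,7,8}
Reachable = {0,1,5,7,8}
  0: ✓
  1: ✓
  5: ✓
  7: ✓
  8: ✓

Answer: INVARIANT HOLDS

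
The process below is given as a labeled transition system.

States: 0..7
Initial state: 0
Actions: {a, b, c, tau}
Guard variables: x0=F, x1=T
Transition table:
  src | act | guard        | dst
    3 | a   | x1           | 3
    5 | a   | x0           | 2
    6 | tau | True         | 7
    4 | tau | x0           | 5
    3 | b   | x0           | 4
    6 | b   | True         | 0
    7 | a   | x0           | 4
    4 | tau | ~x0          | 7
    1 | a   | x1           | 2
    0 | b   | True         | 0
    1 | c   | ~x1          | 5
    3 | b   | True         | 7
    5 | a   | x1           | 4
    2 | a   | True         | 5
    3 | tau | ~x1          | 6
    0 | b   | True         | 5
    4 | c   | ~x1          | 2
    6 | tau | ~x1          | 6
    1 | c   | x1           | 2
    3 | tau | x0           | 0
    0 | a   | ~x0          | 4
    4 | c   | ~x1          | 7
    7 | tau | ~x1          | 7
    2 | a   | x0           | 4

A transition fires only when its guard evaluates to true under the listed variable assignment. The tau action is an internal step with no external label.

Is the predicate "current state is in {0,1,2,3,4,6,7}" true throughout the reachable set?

Answer: INVARIANT VIOLATED at state 5

Analysis:
Allowed set {0,1,2,3,4,6,7}
R = {0,4,5,7}
  0: ok
  4: ok
  5: outside
  7: ok
reach 5 via b — violates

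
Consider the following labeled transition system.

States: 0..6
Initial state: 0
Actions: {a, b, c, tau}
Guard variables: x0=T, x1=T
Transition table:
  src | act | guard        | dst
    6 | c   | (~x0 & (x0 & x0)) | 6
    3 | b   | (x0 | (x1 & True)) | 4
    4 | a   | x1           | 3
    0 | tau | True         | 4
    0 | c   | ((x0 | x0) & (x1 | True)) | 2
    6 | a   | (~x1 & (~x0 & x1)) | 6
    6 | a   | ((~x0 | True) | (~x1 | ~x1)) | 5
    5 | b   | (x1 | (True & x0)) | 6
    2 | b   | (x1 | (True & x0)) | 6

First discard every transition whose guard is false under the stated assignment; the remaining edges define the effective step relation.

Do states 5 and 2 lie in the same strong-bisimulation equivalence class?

Answer: BISIMILAR

Analysis:
Bisimulation quotient by refinement:
  P[0] = {{0,1,2,3,4,5,6}}
  P[1] = {{0},{1},{2,3,5},{4,6}}
Fixed point at round 2; 4 class(es).
class of 5: {2,3,5}; class of 2: {2,3,5}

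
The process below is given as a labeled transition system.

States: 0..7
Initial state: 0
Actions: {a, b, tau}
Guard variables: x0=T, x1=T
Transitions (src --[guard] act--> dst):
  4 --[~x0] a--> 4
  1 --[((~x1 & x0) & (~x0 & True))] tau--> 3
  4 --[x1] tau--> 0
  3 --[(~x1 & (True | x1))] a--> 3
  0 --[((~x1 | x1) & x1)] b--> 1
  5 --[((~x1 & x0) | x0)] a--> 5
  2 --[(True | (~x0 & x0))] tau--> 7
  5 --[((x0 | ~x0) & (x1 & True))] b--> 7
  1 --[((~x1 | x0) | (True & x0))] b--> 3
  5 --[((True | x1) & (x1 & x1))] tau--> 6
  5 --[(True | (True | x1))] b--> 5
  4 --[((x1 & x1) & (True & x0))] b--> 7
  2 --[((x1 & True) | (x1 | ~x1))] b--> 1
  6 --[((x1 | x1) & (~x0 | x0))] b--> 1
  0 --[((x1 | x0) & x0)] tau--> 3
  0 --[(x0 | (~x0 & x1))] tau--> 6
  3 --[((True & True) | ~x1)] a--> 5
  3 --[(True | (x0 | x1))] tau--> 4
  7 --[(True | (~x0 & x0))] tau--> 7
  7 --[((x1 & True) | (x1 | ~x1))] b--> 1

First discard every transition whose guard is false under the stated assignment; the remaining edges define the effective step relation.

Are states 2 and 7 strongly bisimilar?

Answer: BISIMILAR

Analysis:
Bisimulation quotient by refinement:
  P[0] = {{0,1,2,3,4,5,6,7}}
  P[1] = {{0,2,4,7},{1,6},{3},{5}}
  P[2] = {{0},{1},{2,7},{3},{4},{5},{6}}
Fixed point at round 3; 7 class(es).
[2]={2,7}  [7]={2,7}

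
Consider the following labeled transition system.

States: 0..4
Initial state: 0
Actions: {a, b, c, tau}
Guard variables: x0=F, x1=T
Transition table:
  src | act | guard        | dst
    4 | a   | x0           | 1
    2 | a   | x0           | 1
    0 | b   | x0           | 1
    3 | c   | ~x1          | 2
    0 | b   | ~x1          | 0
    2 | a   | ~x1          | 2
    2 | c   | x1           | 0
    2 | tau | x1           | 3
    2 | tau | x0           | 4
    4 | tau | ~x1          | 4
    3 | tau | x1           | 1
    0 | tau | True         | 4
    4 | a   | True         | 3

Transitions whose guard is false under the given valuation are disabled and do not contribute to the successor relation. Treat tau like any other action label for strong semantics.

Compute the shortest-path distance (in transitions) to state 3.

Answer: 2

Working:
Layered search for 3:
  Layer 0: {0}
  Layer 1: {4}
  Layer 2: {3}
3 enters at depth 2; path tau·a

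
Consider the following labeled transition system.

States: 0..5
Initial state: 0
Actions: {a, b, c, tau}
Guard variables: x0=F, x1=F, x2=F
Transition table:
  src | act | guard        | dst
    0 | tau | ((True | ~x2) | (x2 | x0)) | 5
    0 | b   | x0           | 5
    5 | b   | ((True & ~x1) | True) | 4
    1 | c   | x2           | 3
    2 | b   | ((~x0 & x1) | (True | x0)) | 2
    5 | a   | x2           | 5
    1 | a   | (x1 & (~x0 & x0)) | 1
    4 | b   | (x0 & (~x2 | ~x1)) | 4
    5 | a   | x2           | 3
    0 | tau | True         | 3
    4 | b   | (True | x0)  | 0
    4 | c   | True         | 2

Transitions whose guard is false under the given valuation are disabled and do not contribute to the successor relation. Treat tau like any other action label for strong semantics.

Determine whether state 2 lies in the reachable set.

Answer: REACHABLE

Trace:
6 transition(s) survive guard evaluation.
Layer 0: {0}
Layer 1: {3,5}  total {0,3,5}
Layer 2: {4}  total {0,3,4,5}
Layer 3: {2}  total {0,2,3,4,5}
R = {0,2,3,4,5}
trace reaching 2: tau·b·c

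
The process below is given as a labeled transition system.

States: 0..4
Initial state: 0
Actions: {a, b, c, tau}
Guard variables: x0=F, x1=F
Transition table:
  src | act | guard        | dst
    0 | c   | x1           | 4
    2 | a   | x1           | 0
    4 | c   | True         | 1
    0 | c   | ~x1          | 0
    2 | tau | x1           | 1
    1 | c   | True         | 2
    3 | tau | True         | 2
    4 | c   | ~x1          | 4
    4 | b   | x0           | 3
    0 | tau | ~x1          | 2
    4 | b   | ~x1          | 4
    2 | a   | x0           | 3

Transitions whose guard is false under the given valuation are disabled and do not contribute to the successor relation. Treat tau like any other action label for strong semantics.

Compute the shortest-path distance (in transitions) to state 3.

Answer: UNREACHABLE

Working:
Breadth-first toward 3:
  Layer 0: {0}
  Layer 1: {2}
3 never appears.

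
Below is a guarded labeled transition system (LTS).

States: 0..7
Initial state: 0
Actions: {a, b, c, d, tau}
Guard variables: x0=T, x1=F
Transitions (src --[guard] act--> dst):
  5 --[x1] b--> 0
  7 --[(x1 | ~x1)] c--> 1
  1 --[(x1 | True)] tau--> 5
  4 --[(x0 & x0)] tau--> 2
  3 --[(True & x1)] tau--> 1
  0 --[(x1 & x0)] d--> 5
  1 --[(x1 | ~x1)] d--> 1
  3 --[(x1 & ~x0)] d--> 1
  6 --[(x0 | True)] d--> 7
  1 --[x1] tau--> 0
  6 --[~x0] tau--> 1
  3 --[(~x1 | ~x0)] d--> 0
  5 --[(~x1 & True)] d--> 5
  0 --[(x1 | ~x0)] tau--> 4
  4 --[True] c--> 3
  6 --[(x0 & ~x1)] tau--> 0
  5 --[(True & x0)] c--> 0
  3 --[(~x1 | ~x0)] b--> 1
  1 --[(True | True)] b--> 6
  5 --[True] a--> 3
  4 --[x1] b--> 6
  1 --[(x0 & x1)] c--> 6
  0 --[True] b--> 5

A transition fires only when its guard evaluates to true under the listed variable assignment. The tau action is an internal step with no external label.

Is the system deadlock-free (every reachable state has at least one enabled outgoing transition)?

Reachable = {0,1,3,5,6,7}
  0: b→5  [1 out]
  1: b→6  d→1  tau→5  [3 out]
  3: b→1  d→0  [2 out]
  5: a→3  c→0  d→5  [3 out]
  6: d→7  tau→0  [2 out]
  7: c→1  [1 out]

Answer: DEADLOCK-FREE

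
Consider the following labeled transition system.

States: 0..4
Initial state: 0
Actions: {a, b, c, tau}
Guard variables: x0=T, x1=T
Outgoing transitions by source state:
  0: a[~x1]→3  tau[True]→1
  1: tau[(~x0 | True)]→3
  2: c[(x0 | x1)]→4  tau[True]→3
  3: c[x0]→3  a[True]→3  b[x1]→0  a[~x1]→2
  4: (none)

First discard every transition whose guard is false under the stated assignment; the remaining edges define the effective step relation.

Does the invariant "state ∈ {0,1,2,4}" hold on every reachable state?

Safe = {0,1,2,4}
Reachable = {0,1,3}
  0: ✓
  1: ✓
  3: VIOLATES
reach 3 via tau·tau — violates

Answer: INVARIANT VIOLATED at state 3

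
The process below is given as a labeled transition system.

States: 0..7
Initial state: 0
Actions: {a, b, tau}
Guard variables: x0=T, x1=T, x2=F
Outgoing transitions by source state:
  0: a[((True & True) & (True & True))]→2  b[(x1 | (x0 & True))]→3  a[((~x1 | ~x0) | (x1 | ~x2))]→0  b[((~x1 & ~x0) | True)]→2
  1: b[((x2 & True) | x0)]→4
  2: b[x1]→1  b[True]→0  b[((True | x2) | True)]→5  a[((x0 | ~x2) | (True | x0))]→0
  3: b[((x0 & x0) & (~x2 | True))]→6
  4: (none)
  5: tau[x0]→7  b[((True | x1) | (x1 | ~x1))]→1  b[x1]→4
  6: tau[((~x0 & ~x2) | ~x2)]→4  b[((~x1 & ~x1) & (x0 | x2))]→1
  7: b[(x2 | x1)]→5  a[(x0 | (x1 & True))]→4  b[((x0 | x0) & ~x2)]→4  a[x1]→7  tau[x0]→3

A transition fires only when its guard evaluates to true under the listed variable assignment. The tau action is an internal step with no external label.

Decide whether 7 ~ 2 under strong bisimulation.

Compute ~ classes (split until stable):
  round 0: {{0,1,2,3,4,5,6,7}}
  round 1: {{0,2},{1,3},{4},{5},{6},{7}}
  round 2: {{0},{1},{2},{3},{4},{5},{6},{7}}
stable after 3 split(s): 8 block(s)
7∈{7}, 2∈{2}

Answer: NOT BISIMILAR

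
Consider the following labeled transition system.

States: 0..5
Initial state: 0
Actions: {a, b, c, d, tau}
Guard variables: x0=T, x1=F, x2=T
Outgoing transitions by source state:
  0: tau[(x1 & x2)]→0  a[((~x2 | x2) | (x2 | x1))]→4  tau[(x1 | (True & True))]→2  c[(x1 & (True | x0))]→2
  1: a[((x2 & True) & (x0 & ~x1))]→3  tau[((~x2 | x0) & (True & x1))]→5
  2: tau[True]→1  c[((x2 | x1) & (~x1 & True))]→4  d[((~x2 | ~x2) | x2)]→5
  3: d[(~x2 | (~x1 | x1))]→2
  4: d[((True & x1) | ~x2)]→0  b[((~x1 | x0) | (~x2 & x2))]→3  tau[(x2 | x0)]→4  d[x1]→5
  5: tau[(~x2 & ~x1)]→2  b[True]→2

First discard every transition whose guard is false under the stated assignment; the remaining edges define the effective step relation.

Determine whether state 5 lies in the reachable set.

Guard filter leaves 10 enabled edge(s).
Layer 0: {0}
Layer 1: {2,4}  cumulative {0,2,4}
Layer 2: {1,3,5}  cumulative {0,1,2,3,4,5}
Reach set: {0,1,2,3,4,5}
witness 5: tau·d

Answer: REACHABLE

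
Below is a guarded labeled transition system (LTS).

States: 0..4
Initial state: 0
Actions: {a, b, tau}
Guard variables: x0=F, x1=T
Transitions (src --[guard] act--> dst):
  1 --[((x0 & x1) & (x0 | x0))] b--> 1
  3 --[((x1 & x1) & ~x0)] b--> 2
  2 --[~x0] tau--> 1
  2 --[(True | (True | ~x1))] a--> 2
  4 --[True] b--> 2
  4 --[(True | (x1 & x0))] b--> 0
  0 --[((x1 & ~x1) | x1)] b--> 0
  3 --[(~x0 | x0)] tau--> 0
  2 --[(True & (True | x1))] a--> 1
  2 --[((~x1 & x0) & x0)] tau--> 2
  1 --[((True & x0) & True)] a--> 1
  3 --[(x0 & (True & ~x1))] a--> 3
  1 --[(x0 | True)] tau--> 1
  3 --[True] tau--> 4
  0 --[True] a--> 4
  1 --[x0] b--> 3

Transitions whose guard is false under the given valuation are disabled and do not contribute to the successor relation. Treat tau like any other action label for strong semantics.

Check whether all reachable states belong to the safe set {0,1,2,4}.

Answer: INVARIANT HOLDS

Analysis:
Inv-set: {0,1,2,4}
R = {0,1,2,4}
  0: safe
  1: safe
  2: safe
  4: safe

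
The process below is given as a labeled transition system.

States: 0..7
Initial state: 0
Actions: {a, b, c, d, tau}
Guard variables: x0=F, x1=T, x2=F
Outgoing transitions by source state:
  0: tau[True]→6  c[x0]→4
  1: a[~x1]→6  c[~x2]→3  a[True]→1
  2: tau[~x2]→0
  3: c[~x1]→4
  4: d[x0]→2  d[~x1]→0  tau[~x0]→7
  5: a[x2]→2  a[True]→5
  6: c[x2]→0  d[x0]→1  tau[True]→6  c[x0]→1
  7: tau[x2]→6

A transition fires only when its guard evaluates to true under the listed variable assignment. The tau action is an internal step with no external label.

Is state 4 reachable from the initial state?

Answer: UNREACHABLE

Trace:
7 transition(s) survive guard evaluation.
Layer 0: {0}
Layer 1: {6}  total {0,6}
R = {0,6}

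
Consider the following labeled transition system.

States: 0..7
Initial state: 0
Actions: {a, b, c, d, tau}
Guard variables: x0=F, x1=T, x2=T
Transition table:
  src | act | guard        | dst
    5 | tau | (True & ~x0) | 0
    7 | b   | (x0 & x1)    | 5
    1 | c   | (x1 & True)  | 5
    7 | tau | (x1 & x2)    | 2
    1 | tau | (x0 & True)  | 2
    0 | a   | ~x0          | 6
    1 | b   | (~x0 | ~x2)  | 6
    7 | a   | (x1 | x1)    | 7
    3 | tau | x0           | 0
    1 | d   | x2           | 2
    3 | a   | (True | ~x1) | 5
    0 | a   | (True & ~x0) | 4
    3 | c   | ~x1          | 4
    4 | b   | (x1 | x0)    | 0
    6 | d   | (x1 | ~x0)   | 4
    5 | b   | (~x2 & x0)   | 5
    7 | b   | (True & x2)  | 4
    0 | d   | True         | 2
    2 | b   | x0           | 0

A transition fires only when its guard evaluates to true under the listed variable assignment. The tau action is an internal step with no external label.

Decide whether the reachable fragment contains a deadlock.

Reachable = {0,2,4,6}
  0: a→4  a→6  d→2  [deg 3]
  2: ∅  [no exit]
  4: b→0  [deg 1]
  6: d→4  [deg 1]
witness 2: d

Answer: DEADLOCK at state 2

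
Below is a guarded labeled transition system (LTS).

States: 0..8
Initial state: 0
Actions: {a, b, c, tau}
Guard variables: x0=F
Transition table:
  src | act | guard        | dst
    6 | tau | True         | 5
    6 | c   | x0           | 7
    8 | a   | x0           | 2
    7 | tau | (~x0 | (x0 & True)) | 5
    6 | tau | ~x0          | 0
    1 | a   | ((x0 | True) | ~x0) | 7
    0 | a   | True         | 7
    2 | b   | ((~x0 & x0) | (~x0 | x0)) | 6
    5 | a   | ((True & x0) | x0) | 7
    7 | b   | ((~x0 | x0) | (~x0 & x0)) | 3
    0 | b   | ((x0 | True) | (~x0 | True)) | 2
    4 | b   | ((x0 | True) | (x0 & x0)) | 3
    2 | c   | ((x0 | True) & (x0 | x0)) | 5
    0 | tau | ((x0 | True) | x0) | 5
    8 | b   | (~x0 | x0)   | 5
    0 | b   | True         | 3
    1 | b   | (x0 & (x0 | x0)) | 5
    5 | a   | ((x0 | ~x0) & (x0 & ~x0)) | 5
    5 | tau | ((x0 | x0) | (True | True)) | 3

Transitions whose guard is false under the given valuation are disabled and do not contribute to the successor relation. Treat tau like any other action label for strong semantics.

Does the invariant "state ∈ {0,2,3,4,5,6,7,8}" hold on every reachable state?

Answer: INVARIANT HOLDS

Analysis:
Allowed set {0,2,3,4,5,6,7,8}
Reachable = {0,2,3,5,6,7}
  0: ✓
  2: ✓
  3: ✓
  5: ✓
  6: ✓
  7: ✓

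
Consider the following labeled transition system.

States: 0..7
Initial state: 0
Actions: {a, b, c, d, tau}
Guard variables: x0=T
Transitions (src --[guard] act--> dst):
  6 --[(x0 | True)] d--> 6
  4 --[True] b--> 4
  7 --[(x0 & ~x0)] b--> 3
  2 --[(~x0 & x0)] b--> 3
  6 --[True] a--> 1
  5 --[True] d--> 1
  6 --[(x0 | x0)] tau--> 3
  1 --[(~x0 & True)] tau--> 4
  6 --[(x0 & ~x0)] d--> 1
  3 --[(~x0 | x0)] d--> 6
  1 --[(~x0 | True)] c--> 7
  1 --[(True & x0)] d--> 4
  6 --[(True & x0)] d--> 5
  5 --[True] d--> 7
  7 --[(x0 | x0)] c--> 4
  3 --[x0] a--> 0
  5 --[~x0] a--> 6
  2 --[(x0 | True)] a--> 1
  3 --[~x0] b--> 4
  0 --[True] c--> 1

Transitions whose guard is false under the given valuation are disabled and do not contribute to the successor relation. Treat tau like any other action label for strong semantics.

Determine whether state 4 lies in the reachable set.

Answer: REACHABLE

Trace:
Guard filter leaves 14 enabled edge(s).
depth 0: {0}
depth 1: {1}  cumulative {0,1}
depth 2: {4,7}  cumulative {0,1,4,7}
R = {0,1,4,7}
witness 4: c·d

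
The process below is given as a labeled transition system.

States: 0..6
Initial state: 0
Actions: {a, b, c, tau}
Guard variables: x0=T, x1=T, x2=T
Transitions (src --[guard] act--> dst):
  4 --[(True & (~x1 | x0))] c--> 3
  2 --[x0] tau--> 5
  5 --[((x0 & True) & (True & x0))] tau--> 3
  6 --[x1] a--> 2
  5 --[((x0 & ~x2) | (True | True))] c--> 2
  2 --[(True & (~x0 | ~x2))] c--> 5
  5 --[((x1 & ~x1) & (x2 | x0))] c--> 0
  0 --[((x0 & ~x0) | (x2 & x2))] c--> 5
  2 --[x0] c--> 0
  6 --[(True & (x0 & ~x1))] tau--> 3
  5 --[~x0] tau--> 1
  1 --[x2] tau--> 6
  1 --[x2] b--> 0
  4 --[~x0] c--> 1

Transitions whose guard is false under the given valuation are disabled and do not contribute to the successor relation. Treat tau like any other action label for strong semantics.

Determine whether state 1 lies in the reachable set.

After dropping false guards: 9 live edges.
L0 = {0}
L1 = {5}  total {0,5}
L2 = {2,3}  total {0,2,3,5}
Reach set: {0,2,3,5}

Answer: UNREACHABLE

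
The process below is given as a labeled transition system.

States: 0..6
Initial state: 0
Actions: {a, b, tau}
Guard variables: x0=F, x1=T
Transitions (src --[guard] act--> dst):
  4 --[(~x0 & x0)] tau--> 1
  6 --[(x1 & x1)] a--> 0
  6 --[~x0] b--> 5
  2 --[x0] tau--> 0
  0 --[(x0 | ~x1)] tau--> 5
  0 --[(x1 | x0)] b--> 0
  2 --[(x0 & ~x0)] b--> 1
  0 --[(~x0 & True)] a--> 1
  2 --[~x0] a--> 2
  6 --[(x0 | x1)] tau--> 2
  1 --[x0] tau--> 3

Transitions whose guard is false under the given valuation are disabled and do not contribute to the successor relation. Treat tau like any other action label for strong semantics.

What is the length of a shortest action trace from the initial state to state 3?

Breadth-first toward 3:
  Layer 0: {0}
  Layer 1: {1}
3 never appears.

Answer: UNREACHABLE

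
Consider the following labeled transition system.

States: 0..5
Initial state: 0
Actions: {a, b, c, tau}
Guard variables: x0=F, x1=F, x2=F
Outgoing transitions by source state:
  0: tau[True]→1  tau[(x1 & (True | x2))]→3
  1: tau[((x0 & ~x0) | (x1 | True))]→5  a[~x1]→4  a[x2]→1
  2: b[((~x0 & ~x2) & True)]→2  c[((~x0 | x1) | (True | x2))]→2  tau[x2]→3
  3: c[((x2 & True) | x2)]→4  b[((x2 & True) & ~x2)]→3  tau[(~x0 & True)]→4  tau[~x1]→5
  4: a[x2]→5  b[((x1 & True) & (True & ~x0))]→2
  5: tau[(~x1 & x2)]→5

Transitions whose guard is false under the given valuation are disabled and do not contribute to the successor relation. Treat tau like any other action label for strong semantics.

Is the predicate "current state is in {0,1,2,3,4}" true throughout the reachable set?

Answer: INVARIANT VIOLATED at state 5

Working:
Allowed set {0,1,2,3,4}
Reach set: {0,1,4,5}
  0: ✓
  1: ✓
  4: ✓
  5: VIOLATES
reach 5 via tau·tau — violates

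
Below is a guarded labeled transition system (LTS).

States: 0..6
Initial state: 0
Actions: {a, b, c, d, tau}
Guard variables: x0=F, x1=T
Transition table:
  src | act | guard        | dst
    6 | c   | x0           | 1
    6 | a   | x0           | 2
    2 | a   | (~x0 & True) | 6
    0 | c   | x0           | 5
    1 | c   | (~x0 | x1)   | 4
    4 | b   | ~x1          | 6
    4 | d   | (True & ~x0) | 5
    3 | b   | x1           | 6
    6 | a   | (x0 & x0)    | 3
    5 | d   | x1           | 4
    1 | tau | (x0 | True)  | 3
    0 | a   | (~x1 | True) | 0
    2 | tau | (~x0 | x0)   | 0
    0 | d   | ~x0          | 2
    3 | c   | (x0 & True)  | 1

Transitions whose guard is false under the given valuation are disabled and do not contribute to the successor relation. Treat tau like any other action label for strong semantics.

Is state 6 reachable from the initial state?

Answer: REACHABLE

Analysis:
9 transition(s) survive guard evaluation.
Layer 0: {0}
Layer 1: {2}  total {0,2}
Layer 2: {6}  total {0,2,6}
R = {0,2,6}
Path to 6: d·a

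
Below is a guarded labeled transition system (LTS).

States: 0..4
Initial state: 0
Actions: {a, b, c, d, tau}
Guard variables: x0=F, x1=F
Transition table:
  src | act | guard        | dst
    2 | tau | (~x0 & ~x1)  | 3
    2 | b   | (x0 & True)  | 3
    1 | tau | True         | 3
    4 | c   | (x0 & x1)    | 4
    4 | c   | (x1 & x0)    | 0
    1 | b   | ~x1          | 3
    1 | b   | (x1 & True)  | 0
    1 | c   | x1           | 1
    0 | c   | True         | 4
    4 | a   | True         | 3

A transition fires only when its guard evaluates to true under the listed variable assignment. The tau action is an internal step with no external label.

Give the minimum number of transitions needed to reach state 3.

Breadth-first toward 3:
  L0 = {0}
  L1 = {4}
  L2 = {3}
depth(3)=2, e.g. c·a

Answer: 2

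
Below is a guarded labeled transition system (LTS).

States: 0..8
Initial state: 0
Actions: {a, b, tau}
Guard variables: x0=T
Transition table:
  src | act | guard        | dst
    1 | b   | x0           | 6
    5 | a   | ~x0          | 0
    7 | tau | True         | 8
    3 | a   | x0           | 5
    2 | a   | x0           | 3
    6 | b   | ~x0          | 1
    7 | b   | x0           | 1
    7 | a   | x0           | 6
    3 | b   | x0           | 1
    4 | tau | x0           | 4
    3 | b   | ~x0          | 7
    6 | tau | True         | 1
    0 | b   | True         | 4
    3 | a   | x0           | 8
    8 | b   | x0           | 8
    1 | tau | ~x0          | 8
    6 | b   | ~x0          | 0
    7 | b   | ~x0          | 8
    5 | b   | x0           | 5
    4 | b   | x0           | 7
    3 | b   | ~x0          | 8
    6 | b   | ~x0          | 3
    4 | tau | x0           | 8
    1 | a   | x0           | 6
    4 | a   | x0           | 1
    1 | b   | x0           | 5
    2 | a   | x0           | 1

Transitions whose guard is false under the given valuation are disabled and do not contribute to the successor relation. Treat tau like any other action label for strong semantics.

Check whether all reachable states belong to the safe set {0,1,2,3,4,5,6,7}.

Answer: INVARIANT VIOLATED at state 8

Trace:
Safe = {0,1,2,3,4,5,6,7}
Reach set: {0,1,4,5,6,7,8}
  0: ok
  1: ok
  4: ok
  5: ok
  6: ok
  7: ok
  8: ✗ unsafe
reach 8 via b·tau — violates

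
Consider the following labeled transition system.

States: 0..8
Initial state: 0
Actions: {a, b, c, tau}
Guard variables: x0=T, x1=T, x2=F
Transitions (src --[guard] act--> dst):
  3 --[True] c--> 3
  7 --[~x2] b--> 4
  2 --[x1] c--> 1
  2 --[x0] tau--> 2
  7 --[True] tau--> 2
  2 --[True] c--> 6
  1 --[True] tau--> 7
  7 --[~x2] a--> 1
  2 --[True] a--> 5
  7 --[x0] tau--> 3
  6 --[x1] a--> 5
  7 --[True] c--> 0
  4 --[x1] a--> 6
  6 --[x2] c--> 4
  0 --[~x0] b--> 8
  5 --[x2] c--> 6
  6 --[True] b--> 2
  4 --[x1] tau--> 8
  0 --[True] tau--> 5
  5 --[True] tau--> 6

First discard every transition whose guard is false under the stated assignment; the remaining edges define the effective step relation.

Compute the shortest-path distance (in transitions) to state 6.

Answer: 2

Analysis:
Breadth-first toward 6:
  L0 = {0}
  L1 = {5}
  L2 = {6}
depth(6)=2, e.g. tau·tau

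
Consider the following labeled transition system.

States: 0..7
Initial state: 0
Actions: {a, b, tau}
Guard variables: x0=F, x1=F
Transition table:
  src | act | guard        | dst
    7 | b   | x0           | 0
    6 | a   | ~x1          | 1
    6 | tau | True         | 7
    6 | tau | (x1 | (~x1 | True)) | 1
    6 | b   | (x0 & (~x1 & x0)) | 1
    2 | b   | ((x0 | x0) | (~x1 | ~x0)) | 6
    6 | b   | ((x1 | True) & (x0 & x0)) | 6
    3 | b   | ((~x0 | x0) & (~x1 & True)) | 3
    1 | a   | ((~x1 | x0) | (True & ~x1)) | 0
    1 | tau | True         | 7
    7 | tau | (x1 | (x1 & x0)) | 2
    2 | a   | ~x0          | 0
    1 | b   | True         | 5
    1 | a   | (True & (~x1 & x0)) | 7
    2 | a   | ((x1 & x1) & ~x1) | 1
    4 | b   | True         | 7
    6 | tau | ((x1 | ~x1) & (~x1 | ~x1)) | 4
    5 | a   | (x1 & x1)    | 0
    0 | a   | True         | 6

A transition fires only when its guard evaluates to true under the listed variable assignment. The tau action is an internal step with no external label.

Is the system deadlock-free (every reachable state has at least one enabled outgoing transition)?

Reach set: {0,1,4,5,6,7}
  0: a→6  [1 exit(s)]
  1: a→0  b→5  tau→7  [3 exit(s)]
  4: b→7  [1 exit(s)]
  5: ∅  [STUCK]
  6: a→1  tau→1  tau→4  tau→7  [4 exit(s)]
  7: ∅  [STUCK]
witness 5: a·a·b

Answer: DEADLOCK at state 5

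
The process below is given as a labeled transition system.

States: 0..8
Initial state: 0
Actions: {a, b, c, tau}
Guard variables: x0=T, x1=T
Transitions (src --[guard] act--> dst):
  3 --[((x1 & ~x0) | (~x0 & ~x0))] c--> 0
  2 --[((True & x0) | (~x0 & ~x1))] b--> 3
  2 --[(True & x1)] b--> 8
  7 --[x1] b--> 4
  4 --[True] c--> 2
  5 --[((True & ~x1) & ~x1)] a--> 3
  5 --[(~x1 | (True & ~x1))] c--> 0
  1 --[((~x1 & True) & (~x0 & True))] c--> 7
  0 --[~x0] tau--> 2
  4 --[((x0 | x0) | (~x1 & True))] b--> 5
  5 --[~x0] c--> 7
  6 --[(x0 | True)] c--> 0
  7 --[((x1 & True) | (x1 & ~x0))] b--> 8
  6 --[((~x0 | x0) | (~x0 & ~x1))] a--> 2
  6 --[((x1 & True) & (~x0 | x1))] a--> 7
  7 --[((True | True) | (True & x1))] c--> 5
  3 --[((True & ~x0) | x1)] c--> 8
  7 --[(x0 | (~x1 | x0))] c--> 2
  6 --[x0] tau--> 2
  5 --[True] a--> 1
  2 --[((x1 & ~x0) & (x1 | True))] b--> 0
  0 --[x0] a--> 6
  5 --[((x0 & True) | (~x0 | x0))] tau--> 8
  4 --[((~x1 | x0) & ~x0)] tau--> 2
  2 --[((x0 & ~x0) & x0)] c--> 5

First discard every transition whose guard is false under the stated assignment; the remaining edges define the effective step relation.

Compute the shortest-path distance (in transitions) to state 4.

Breadth-first toward 4:
  depth 0: {0}
  depth 1: {6}
  depth 2: {2,7}
  depth 3: {3,4,5,8}
first hit 4 at d=3 via a·a·b

Answer: 3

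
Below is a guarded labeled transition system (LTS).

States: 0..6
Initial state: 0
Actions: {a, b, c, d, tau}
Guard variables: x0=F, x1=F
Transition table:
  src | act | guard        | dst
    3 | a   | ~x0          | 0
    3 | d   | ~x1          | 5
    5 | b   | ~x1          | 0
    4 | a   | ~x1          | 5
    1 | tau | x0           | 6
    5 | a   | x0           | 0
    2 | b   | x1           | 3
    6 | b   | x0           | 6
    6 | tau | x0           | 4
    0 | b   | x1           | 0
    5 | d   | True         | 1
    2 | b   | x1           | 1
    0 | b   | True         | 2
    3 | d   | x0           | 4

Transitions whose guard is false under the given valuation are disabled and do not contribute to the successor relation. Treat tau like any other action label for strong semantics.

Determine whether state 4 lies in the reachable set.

Guard filter leaves 6 enabled edge(s).
depth 0: {0}
depth 1: {2}  total {0,2}
Reachable = {0,2}

Answer: UNREACHABLE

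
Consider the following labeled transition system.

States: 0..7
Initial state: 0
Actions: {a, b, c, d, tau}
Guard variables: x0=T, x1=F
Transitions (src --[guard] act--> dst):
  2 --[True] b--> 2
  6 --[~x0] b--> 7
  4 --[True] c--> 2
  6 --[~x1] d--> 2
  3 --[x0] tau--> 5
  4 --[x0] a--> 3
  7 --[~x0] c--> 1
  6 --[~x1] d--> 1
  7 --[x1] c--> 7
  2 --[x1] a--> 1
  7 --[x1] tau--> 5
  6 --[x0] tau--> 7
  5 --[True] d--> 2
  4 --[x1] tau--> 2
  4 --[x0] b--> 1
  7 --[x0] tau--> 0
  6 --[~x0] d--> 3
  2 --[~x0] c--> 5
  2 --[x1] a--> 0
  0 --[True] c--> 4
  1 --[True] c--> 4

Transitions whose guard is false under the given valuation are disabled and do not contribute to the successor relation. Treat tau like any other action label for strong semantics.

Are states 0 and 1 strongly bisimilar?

Answer: BISIMILAR

Analysis:
Compute ~ classes (split until stable):
  π0 = {{0,1,2,3,4,5,6,7}}
  π1 = {{0,1},{2},{3,7},{4},{5},{6}}
  π2 = {{0,1},{2},{3},{4},{5},{6},{7}}
Fixed point at round 3; 7 class(es).
class of 0: {0,1}; class of 1: {0,1}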